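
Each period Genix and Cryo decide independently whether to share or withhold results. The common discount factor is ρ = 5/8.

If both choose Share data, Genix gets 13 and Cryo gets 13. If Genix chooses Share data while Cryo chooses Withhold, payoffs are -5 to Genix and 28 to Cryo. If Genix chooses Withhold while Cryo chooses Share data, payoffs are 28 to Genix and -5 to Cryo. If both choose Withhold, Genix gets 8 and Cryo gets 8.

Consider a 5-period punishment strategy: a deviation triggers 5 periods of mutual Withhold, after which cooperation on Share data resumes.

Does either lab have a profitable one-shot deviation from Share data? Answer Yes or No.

IC: ρ+…+ρ^5 ≥ (28−13)/(13−8) = 3.
At ρ = 5/8: partial sum = 1.5077 < 3.0000. Cooperation not sustainable.

Yes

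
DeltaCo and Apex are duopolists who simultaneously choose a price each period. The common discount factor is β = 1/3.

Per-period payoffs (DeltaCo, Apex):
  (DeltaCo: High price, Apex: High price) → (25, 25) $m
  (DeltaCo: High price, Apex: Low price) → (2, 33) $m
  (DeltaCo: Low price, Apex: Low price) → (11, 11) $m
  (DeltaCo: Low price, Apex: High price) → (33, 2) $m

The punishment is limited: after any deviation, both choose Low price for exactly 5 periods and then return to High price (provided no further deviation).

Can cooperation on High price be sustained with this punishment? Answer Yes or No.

IC: β+…+β^5 ≥ (33−25)/(25−11) = 4/7.
At β = 1/3: partial sum = 0.4979 < 0.5714. Cooperation not sustainable.

No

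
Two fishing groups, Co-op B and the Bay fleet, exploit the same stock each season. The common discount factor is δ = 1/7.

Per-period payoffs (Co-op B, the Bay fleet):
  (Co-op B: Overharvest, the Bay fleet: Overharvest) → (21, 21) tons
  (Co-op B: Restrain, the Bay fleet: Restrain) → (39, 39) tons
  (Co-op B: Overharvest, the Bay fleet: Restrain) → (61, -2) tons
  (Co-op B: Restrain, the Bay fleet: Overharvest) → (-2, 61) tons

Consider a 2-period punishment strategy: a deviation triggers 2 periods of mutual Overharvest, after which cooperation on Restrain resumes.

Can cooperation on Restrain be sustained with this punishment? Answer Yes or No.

Comparing payoff streams over the 3 periods until play realigns: cooperate → 39(1+δ+…+δ^2); deviate → 61 + 21(δ+…+δ^2).
Cooperation is sustained iff (39−21)(δ+…+δ^2) ≥ 61−39.
δ+…+δ^2 = 1/7·(1−(1/7)^2)/(1−1/7) = 0.1633, and (61−39)/(39−21) = 1.2222.
0.1633 < 1.2222, so cooperation is not sustainable.

No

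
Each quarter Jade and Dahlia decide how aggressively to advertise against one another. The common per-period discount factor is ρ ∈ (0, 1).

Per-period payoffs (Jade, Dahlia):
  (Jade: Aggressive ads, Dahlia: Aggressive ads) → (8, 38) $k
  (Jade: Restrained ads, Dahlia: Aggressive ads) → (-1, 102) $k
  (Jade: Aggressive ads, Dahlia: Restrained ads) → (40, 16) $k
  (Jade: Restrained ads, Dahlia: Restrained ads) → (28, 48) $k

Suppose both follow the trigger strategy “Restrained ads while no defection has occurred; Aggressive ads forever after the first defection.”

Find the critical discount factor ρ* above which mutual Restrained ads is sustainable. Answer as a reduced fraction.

Jade's threshold: (40−28)/(40−8) = 3/8.
Dahlia's threshold: (102−48)/(102−38) = 27/32.
3/8 < 27/32, so Dahlia binds and ρ* = 27/32.

27/32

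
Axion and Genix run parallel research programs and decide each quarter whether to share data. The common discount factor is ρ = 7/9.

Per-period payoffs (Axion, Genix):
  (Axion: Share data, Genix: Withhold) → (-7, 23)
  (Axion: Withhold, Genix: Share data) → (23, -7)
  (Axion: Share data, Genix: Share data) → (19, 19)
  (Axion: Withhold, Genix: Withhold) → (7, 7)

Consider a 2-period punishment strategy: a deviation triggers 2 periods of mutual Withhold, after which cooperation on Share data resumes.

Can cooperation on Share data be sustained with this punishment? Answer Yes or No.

Yes

A one-shot deviation gives 23 now, then 7 for 2 periods, then back to 19.
Gain from deviating: (23−19) today; loss: (19−7) in each of the next 2 periods.
No-deviation condition: (19−7)(ρ+…+ρ^2) ≥ 23−19, i.e. ρ+…+ρ^2 ≥ 1/3.
At ρ = 7/9: ρ+…+ρ^2 = 1.3827 ≥ 0.3333.
So cooperation is sustainable.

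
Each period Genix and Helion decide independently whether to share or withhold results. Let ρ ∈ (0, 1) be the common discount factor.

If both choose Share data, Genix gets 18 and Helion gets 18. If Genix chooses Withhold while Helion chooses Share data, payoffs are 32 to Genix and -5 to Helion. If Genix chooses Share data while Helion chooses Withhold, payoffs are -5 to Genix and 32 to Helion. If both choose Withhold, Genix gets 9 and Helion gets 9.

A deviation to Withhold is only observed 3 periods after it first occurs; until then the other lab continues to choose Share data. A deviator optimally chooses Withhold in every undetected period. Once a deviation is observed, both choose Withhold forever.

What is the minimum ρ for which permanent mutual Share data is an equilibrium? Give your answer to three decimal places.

A deviator earns 32 for 3 periods, then 9 forever; cooperating earns 18 forever. Multiplying the IC by (1−ρ):
18 ≥ 32(1−ρ^3) + 9ρ^3, so 23·ρ^3 ≥ 14 and ρ^3 ≥ 14/23.
ρ ≥ (14/23)^(1/3) ≈ 0.847.

0.847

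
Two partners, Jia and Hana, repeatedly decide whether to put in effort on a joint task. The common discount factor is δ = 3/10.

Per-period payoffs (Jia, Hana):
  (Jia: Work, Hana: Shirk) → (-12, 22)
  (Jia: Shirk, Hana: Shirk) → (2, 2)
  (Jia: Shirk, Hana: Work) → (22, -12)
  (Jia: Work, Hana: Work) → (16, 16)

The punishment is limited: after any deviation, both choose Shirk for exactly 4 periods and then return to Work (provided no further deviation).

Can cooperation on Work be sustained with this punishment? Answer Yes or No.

No

IC: δ+…+δ^4 ≥ (22−16)/(16−2) = 3/7.
At δ = 3/10: partial sum = 0.4251 < 0.4286. Cooperation not sustainable.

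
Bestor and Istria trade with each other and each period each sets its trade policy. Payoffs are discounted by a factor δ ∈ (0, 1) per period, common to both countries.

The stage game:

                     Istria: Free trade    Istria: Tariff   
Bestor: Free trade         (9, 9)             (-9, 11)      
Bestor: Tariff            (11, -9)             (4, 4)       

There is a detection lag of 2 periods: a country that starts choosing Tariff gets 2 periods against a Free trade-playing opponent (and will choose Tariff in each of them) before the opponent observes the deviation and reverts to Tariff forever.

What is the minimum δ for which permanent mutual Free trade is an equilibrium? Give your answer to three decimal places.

0.535

The best deviation is to choose Tariff for all 2 undetected periods, earning 11 each, then 4 forever once detected.
Deviation value: 11(1−δ^2)/(1−δ) + 4δ^2/(1−δ); cooperation value: 9/(1−δ).
IC: 9 ≥ 11(1−δ^2) + 4δ^2 = 11 − 7δ^2.
So δ^2 ≥ 2/7, giving δ ≥ (2/7)^(1/2) ≈ 0.535.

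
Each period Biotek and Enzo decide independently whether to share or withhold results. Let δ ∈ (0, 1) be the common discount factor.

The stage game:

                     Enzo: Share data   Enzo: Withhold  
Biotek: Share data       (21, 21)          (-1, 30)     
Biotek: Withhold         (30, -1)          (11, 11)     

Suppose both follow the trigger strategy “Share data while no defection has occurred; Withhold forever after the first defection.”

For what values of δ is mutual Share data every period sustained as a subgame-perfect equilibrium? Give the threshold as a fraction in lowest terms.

9/19

One-period gain from deviating is 30 − 21 = 9. The loss is 21 − 11 = 10 in every subsequent period, with present value 10·δ/(1−δ).
Deviation is unprofitable when 10·δ/(1−δ) ≥ 9, i.e. δ/(1−δ) ≥ 9/10.
Equivalently δ ≥ 9/(9+10) = 9/19.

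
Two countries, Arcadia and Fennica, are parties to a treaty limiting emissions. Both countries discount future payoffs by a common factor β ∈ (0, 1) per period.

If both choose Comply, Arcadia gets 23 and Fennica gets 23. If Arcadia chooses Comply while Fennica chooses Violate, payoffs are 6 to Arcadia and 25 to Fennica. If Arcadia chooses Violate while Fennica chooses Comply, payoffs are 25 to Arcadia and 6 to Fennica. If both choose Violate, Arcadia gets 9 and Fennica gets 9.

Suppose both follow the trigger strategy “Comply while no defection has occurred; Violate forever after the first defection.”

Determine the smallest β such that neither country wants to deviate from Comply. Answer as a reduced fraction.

Under grim trigger the critical discount factor is (T−C)/(T−P) with T = 25, C = 23, P = 9.
β* = (25−23)/(25−9) = 2/16 = 1/8.

1/8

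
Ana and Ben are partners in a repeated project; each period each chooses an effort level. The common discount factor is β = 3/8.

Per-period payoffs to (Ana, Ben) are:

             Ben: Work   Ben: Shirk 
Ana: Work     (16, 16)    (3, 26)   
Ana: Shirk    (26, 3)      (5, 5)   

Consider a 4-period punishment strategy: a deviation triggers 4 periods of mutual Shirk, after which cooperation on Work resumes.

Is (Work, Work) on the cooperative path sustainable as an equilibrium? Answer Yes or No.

IC: β+…+β^4 ≥ (26−16)/(16−5) = 10/11.
At β = 3/8: partial sum = 0.5881 < 0.9091. Cooperation not sustainable.

No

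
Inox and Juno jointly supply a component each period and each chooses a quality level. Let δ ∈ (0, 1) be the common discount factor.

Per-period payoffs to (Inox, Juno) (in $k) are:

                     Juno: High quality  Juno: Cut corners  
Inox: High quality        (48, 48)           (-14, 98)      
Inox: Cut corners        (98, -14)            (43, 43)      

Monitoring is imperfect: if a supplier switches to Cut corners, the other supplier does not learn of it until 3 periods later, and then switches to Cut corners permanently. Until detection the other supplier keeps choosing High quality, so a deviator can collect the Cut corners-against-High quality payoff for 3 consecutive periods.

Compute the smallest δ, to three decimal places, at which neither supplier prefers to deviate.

0.969

The best deviation is to choose Cut corners for all 3 undetected periods, earning 98 each, then 43 forever once detected.
Deviation value: 98(1−δ^3)/(1−δ) + 43δ^3/(1−δ); cooperation value: 48/(1−δ).
IC: 48 ≥ 98(1−δ^3) + 43δ^3 = 98 − 55δ^3.
So δ^3 ≥ 50/55 = 10/11, giving δ ≥ (10/11)^(1/3) ≈ 0.969.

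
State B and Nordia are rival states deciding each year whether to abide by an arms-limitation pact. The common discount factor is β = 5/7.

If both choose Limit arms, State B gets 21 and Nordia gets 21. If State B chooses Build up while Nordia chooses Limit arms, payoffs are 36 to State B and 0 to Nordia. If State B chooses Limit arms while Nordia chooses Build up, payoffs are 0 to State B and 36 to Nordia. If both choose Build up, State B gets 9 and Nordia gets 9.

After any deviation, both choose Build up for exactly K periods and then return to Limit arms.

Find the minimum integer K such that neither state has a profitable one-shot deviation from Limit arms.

3

Need Σ_{k=1}^{K} β^k ≥ (36−21)/(21−9) = 1.2500 at β = 5/7.
At K = 2 the sum is 1.2245 < 1.2500; at K = 3 it is 1.5889 ≥ 1.2500.
So the minimum punishment length is K = 3.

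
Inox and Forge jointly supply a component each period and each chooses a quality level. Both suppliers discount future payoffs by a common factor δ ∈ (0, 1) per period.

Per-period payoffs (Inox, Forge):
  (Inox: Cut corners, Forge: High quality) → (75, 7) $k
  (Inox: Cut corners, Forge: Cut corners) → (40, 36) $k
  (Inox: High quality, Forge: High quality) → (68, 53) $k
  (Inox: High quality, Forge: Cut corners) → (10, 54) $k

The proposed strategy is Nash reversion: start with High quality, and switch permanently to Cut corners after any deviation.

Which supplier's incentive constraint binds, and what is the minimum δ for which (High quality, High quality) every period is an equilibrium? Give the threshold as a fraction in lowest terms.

Inox; δ ≥ 1/5

Inox's threshold: (75−68)/(75−40) = 1/5.
Forge's threshold: (54−53)/(54−36) = 1/18.
1/5 > 1/18, so Inox binds and δ* = 1/5.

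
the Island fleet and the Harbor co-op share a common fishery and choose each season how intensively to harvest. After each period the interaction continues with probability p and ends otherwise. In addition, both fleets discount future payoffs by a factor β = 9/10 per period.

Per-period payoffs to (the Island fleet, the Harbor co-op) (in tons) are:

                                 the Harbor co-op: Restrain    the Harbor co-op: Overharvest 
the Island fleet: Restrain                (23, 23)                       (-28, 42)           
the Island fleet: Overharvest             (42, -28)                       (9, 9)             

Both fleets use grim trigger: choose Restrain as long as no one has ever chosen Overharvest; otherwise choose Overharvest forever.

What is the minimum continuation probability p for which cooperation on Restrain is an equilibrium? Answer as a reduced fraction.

Expected continuation weight on next period's payoff is β·p = 9/10·p, which plays the role of the discount factor.
Cooperation requires 9/10·p ≥ (42−23)/(42−9) = 19/33, hence p ≥ 190/297.

190/297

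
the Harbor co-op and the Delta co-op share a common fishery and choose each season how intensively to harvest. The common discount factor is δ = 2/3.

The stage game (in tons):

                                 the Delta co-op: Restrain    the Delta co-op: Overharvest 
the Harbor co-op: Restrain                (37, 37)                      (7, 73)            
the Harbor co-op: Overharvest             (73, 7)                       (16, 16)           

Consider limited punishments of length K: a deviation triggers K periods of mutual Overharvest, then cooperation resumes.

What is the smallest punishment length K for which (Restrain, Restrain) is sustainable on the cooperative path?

5

No profitable deviation requires (37−16)(δ+…+δ^K) ≥ 73−37, i.e. δ+…+δ^K ≥ 12/7 ≈ 1.7143.
With δ = 2/3, the partial sums are K=1: 0.6667, K=2: 1.1111, K=3: 1.4074, K=4: 1.6049, K=5: 1.7366.
K = 5 is the first length at which the sum reaches 1.7143.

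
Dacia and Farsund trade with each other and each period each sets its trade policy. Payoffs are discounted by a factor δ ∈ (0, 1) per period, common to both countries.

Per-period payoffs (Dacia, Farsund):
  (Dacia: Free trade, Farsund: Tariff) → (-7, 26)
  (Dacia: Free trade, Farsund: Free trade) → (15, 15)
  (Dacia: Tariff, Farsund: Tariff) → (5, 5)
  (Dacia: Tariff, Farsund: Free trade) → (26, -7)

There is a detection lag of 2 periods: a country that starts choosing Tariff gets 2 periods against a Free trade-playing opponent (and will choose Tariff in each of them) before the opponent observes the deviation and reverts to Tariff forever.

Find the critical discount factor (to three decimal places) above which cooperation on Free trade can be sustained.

The best deviation is to choose Tariff for all 2 undetected periods, earning 26 each, then 5 forever once detected.
Deviation value: 26(1−δ^2)/(1−δ) + 5δ^2/(1−δ); cooperation value: 15/(1−δ).
IC: 15 ≥ 26(1−δ^2) + 5δ^2 = 26 − 21δ^2.
So δ^2 ≥ 11/21, giving δ ≥ (11/21)^(1/2) ≈ 0.724.

0.724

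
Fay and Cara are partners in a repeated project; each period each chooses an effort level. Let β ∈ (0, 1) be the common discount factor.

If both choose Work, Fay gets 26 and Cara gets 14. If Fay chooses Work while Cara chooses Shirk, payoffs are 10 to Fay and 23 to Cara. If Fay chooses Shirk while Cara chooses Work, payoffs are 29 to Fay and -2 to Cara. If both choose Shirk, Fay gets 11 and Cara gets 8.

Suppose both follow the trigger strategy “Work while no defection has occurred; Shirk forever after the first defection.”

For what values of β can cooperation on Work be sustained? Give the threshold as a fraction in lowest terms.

Fay: cooperation gives 26 each period; deviation gives 29 once then 11 forever.
  26/(1−β) ≥ 29 + 11β/(1−β) ⇒ β ≥ 3/18 = 1/6.
Cara: cooperation gives 14 each period; deviation gives 23 once then 8 forever.
  β ≥ 9/15 = 3/5.
Both must hold, so the binding constraint is Cara's: β ≥ 3/5.

3/5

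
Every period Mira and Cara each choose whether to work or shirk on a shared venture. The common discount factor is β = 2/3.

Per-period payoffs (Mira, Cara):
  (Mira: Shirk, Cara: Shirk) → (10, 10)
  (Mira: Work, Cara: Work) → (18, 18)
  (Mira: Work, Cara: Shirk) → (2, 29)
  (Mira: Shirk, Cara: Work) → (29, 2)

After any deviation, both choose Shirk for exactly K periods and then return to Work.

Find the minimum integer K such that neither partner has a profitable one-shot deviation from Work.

3

IC: β(1−β^K)/(1−β) ≥ (29−18)/(18−10) = 11/8.
With β = 2/3: need 1 − β^K ≥ 11/8·(1−2/3)/(2/3), i.e. β^K ≤ 0.3125.
Since (2/3)^2 = 0.4444 and (2/3)^3 = 0.2963, the smallest such K is 3.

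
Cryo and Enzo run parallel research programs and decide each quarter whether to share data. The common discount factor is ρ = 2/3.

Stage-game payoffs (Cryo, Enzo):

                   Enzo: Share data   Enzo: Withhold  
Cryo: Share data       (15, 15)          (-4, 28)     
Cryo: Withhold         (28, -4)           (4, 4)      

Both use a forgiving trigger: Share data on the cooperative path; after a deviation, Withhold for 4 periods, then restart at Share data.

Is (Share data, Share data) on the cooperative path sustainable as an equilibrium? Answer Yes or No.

Yes

A one-shot deviation gives 28 now, then 4 for 4 periods, then back to 15.
Gain from deviating: (28−15) today; loss: (15−4) in each of the next 4 periods.
No-deviation condition: (15−4)(ρ+…+ρ^4) ≥ 28−15, i.e. ρ+…+ρ^4 ≥ 13/11.
At ρ = 2/3: ρ+…+ρ^4 = 1.6049 ≥ 1.1818.
So cooperation is sustainable.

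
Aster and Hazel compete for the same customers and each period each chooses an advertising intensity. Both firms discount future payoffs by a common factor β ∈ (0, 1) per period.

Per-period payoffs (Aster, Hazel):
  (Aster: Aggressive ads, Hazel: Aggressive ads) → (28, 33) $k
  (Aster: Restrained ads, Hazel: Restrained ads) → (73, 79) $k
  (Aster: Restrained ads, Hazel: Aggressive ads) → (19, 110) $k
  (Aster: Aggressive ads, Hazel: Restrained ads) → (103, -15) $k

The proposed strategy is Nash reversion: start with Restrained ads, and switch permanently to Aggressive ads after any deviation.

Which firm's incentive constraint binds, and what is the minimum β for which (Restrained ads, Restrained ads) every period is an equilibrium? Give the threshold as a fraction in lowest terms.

Hazel; β ≥ 31/77

Aster: cooperation gives 73 each period; deviation gives 103 once then 28 forever.
  73/(1−β) ≥ 103 + 28β/(1−β) ⇒ β ≥ 30/75 = 2/5.
Hazel: cooperation gives 79 each period; deviation gives 110 once then 33 forever.
  β ≥ 31/77.
Both must hold, so the binding constraint is Hazel's: β ≥ 31/77.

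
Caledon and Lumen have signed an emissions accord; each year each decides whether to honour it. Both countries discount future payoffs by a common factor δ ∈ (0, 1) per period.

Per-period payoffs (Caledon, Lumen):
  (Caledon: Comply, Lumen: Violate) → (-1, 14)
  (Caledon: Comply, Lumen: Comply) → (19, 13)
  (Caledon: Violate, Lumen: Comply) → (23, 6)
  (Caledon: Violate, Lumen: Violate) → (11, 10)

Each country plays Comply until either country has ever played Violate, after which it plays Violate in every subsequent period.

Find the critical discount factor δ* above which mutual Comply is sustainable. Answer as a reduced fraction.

Caledon: cooperation gives 19 each period; deviation gives 23 once then 11 forever.
  19/(1−δ) ≥ 23 + 11δ/(1−δ) ⇒ δ ≥ 4/12 = 1/3.
Lumen: cooperation gives 13 each period; deviation gives 14 once then 10 forever.
  δ ≥ 1/4.
Both must hold, so the binding constraint is Caledon's: δ ≥ 1/3.

1/3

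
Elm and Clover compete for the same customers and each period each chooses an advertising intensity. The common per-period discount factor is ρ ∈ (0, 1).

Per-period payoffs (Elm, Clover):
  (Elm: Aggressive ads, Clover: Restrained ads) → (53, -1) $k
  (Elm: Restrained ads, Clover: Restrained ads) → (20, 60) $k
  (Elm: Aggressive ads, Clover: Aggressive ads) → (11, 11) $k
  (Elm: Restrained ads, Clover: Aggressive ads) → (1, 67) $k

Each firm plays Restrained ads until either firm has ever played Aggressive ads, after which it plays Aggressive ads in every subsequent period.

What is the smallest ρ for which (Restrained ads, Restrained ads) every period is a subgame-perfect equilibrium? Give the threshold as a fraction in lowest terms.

Elm's threshold: (53−20)/(53−11) = 11/14.
Clover's threshold: (67−60)/(67−11) = 1/8.
11/14 > 1/8, so Elm binds and ρ* = 11/14.

11/14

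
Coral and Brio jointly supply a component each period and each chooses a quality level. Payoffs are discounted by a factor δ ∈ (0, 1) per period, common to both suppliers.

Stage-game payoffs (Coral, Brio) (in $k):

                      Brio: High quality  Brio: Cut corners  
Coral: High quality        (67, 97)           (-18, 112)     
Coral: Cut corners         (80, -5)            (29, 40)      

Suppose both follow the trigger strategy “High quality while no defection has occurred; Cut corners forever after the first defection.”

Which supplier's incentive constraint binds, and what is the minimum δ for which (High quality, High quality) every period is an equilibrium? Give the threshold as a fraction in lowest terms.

Coral: cooperation gives 67 each period; deviation gives 80 once then 29 forever.
  67/(1−δ) ≥ 80 + 29δ/(1−δ) ⇒ δ ≥ 13/51.
Brio: cooperation gives 97 each period; deviation gives 112 once then 40 forever.
  δ ≥ 15/72 = 5/24.
Both must hold, so the binding constraint is Coral's: δ ≥ 13/51.

Coral; δ ≥ 13/51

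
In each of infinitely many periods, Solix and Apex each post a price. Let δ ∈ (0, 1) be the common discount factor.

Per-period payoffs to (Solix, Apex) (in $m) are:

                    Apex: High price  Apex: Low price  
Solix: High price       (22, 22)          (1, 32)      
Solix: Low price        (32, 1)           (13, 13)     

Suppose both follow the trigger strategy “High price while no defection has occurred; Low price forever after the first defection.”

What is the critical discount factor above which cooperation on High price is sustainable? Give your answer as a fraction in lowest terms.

One-period gain from deviating is 32 − 22 = 10. The loss is 22 − 13 = 9 in every subsequent period, with present value 9·δ/(1−δ).
Deviation is unprofitable when 9·δ/(1−δ) ≥ 10, i.e. δ/(1−δ) ≥ 10/9.
Equivalently δ ≥ 10/(10+9) = 10/19.

10/19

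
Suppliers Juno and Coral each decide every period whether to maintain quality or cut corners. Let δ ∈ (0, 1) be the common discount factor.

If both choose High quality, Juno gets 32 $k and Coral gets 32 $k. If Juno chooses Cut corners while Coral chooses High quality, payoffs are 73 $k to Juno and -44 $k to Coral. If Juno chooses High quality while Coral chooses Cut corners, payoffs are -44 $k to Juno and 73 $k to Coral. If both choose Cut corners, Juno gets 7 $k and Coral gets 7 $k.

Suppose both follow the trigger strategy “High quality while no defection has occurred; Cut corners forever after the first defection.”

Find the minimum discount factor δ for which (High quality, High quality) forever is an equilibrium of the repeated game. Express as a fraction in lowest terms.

Under grim trigger the critical discount factor is (T−C)/(T−P) with T = 73, C = 32, P = 7.
δ* = (73−32)/(73−7) = 41/66.

41/66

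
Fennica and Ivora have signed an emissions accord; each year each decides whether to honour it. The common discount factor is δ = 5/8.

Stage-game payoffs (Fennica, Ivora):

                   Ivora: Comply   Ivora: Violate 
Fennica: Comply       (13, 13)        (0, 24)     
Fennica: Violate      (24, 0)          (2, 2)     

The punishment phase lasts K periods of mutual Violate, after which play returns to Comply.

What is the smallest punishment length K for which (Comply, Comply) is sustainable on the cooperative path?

2

IC: δ(1−δ^K)/(1−δ) ≥ (24−13)/(13−2) = 1.
With δ = 5/8: need 1 − δ^K ≥ 1·(1−5/8)/(5/8), i.e. δ^K ≤ 0.4000.
Since (5/8)^1 = 0.6250 and (5/8)^2 = 0.3906, the smallest such K is 2.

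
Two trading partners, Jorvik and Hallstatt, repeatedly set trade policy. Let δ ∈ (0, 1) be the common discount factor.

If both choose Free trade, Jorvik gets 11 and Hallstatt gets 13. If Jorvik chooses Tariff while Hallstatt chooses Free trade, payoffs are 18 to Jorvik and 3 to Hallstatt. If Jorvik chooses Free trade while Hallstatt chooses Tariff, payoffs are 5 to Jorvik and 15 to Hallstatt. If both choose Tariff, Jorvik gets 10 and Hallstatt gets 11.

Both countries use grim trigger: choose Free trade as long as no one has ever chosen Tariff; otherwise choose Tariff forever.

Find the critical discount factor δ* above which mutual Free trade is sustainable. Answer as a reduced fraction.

Jorvik: cooperation gives 11 each period; deviation gives 18 once then 10 forever.
  11/(1−δ) ≥ 18 + 10δ/(1−δ) ⇒ δ ≥ 7/8.
Hallstatt: cooperation gives 13 each period; deviation gives 15 once then 11 forever.
  δ ≥ 2/4 = 1/2.
Both must hold, so the binding constraint is Jorvik's: δ ≥ 7/8.

7/8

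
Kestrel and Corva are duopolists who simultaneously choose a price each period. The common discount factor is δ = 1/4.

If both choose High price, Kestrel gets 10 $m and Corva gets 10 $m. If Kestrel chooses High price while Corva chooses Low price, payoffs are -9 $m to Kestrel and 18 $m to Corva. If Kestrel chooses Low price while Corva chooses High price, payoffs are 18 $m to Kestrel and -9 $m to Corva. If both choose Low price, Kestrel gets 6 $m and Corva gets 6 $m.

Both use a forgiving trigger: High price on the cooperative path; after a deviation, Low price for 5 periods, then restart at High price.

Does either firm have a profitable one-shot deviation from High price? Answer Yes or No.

Yes

IC: δ+…+δ^5 ≥ (18−10)/(10−6) = 2.
At δ = 1/4: partial sum = 0.3330 < 2.0000. Cooperation not sustainable.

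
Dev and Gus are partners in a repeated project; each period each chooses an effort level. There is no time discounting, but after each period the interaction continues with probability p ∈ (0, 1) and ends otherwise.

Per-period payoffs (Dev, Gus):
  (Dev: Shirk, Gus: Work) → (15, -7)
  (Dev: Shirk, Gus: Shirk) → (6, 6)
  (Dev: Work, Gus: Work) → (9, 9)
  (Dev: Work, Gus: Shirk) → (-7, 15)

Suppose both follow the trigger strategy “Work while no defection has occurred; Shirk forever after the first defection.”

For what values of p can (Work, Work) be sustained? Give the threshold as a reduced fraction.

2/3

Expected cooperation value is 9 + p·9 + p²·9 + … = 9/(1−p); deviation gives 15 + p·6/(1−p).
9 ≥ 15(1−p) + 6p ⇒ 9p ≥ 6 ⇒ p ≥ 6/9 = 2/3.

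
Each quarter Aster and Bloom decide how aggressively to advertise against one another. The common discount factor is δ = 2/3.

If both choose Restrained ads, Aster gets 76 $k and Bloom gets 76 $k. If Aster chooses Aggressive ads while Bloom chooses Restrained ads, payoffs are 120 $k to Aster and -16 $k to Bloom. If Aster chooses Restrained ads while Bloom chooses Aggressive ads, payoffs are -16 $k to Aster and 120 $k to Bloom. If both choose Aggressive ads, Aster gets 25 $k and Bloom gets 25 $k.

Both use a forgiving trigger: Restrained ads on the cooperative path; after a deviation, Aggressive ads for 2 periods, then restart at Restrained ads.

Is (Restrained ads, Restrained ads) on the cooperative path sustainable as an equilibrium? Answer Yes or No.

Yes

Comparing payoff streams over the 3 periods until play realigns: cooperate → 76(1+δ+…+δ^2); deviate → 120 + 25(δ+…+δ^2).
Cooperation is sustained iff (76−25)(δ+…+δ^2) ≥ 120−76.
δ+…+δ^2 = 2/3·(1−(2/3)^2)/(1−2/3) = 1.1111, and (120−76)/(76−25) = 0.8627.
1.1111 ≥ 0.8627, so cooperation is sustainable.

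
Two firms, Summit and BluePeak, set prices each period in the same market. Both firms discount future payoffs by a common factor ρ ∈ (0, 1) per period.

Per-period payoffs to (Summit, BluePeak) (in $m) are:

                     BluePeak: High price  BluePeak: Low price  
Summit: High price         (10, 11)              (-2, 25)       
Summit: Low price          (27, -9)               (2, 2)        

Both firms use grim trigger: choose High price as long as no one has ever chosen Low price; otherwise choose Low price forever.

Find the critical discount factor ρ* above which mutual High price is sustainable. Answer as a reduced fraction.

17/25

For Summit: deviation gain 27−10 = 17, per-period punishment loss 10−2 = 8. IC gives ρ ≥ 17/25.
For BluePeak: gain 14, loss 9 per period, so ρ ≥ 14/23.
The tighter constraint is Summit's, so cooperation needs ρ ≥ 17/25.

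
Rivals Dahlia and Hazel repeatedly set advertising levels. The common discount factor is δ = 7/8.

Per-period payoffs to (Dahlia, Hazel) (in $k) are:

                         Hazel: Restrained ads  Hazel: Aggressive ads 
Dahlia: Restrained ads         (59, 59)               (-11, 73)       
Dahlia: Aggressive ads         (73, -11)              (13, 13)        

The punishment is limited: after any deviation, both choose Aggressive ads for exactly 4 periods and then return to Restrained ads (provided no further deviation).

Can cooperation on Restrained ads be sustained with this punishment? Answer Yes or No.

Yes

Comparing payoff streams over the 5 periods until play realigns: cooperate → 59(1+δ+…+δ^4); deviate → 73 + 13(δ+…+δ^4).
Cooperation is sustained iff (59−13)(δ+…+δ^4) ≥ 73−59.
δ+…+δ^4 = 7/8·(1−(7/8)^4)/(1−7/8) = 2.8967, and (73−59)/(59−13) = 0.3043.
2.8967 ≥ 0.3043, so cooperation is sustainable.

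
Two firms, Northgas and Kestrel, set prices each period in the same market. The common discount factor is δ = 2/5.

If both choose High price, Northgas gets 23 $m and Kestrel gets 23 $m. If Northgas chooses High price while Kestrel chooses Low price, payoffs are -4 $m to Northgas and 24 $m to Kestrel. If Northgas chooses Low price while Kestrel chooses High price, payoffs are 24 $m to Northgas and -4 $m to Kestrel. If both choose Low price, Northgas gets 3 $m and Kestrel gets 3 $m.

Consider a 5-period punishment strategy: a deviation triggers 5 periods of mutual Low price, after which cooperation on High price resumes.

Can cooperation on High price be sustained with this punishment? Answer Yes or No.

IC: δ+…+δ^5 ≥ (24−23)/(23−3) = 1/20.
At δ = 2/5: partial sum = 0.6598 ≥ 0.0500. Cooperation sustainable.

Yes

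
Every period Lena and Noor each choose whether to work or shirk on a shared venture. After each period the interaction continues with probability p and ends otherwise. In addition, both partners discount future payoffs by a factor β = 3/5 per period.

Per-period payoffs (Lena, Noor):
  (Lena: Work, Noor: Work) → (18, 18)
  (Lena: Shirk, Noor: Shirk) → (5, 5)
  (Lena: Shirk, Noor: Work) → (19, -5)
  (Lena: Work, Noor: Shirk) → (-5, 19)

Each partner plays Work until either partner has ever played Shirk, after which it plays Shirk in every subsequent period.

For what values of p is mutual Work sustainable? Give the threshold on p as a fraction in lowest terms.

5/42

Expected continuation weight on next period's payoff is β·p = 3/5·p, which plays the role of the discount factor.
Cooperation requires 3/5·p ≥ (19−18)/(19−5) = 1/14, hence p ≥ 5/42.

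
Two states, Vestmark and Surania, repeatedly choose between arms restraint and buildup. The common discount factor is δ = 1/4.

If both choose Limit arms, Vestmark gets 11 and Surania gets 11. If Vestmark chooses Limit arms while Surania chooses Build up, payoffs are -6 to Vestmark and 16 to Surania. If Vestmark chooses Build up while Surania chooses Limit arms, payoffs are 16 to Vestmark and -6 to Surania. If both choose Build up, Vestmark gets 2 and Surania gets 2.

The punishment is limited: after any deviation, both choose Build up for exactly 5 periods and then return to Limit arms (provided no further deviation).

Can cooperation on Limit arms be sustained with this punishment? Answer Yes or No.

Comparing payoff streams over the 6 periods until play realigns: cooperate → 11(1+δ+…+δ^5); deviate → 16 + 2(δ+…+δ^5).
Cooperation is sustained iff (11−2)(δ+…+δ^5) ≥ 16−11.
δ+…+δ^5 = 1/4·(1−(1/4)^5)/(1−1/4) = 0.3330, and (16−11)/(11−2) = 0.5556.
0.3330 < 0.5556, so cooperation is not sustainable.

No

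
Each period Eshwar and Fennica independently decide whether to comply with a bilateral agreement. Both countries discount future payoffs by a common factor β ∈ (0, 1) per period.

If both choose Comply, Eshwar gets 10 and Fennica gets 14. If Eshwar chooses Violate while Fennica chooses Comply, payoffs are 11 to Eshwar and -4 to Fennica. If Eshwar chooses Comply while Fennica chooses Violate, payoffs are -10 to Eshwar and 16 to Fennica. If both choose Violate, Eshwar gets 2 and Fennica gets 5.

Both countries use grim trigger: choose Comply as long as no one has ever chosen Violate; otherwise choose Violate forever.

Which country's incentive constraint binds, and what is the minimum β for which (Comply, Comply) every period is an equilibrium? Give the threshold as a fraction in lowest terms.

For Eshwar: deviation gain 11−10 = 1, per-period punishment loss 10−2 = 8. IC gives β ≥ 1/9.
For Fennica: gain 2, loss 9 per period, so β ≥ 2/11.
The tighter constraint is Fennica's, so cooperation needs β ≥ 2/11.

Fennica; β ≥ 2/11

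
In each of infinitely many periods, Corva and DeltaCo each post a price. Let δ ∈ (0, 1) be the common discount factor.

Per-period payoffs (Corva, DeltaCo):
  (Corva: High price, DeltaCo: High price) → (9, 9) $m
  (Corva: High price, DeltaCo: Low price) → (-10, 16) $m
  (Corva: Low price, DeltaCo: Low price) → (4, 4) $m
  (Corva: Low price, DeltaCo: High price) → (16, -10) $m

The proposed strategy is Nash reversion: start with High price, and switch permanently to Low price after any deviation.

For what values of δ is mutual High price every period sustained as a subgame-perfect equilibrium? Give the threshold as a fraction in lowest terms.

7/12

Under grim trigger the critical discount factor is (T−C)/(T−P) with T = 16, C = 9, P = 4.
δ* = (16−9)/(16−4) = 7/12.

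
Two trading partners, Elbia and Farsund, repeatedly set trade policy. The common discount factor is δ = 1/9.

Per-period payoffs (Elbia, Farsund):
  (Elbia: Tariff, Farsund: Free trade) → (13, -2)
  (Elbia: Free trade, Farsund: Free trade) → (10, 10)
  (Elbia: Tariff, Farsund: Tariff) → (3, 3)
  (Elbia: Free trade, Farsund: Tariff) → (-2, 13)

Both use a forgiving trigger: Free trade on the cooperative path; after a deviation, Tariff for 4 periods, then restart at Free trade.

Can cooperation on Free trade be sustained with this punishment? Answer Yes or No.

No

A one-shot deviation gives 13 now, then 3 for 4 periods, then back to 10.
Gain from deviating: (13−10) today; loss: (10−3) in each of the next 4 periods.
No-deviation condition: (10−3)(δ+…+δ^4) ≥ 13−10, i.e. δ+…+δ^4 ≥ 3/7.
At δ = 1/9: δ+…+δ^4 = 0.1250 < 0.4286.
So cooperation is not sustainable.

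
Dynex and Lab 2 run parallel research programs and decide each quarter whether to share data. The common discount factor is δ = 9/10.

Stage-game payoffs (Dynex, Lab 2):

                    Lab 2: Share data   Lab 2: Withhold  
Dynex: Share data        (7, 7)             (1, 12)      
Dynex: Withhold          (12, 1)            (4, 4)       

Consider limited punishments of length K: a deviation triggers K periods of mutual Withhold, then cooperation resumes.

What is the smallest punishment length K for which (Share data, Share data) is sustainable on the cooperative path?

Need Σ_{k=1}^{K} δ^k ≥ (12−7)/(7−4) = 1.6667 at δ = 9/10.
At K = 1 the sum is 0.9000 < 1.6667; at K = 2 it is 1.7100 ≥ 1.6667.
So the minimum punishment length is K = 2.

2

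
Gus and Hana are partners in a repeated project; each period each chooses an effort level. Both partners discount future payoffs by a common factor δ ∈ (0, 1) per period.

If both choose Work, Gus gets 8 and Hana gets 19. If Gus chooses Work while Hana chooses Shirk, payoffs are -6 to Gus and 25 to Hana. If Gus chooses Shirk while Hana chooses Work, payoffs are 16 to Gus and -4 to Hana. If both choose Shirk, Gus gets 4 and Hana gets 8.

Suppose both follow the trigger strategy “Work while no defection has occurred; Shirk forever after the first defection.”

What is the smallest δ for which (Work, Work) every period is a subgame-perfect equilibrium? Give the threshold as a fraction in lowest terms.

Gus: cooperation gives 8 each period; deviation gives 16 once then 4 forever.
  8/(1−δ) ≥ 16 + 4δ/(1−δ) ⇒ δ ≥ 8/12 = 2/3.
Hana: cooperation gives 19 each period; deviation gives 25 once then 8 forever.
  δ ≥ 6/17.
Both must hold, so the binding constraint is Gus's: δ ≥ 2/3.

2/3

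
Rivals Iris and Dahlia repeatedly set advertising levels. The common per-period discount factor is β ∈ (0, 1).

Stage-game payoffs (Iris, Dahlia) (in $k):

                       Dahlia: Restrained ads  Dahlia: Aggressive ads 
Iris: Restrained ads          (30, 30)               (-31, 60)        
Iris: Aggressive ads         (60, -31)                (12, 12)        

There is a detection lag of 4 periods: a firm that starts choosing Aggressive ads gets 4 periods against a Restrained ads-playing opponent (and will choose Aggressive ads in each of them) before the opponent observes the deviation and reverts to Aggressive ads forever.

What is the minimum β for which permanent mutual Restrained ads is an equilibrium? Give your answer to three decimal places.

0.889

A deviator earns 60 for 4 periods, then 12 forever; cooperating earns 30 forever. Multiplying the IC by (1−β):
30 ≥ 60(1−β^4) + 12β^4, so 48·β^4 ≥ 30 and β^4 ≥ 5/8.
β ≥ (5/8)^(1/4) ≈ 0.889.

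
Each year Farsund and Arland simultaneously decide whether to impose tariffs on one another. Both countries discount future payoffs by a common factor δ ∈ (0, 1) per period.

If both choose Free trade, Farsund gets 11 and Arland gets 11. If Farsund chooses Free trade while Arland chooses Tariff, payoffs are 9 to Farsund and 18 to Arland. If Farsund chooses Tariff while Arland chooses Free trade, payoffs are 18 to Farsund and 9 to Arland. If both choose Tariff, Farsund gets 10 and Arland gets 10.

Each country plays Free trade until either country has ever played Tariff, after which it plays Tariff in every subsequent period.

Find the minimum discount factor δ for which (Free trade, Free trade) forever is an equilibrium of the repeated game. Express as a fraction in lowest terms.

One-period gain from deviating is 18 − 11 = 7. The loss is 11 − 10 = 1 in every subsequent period, with present value 1·δ/(1−δ).
Deviation is unprofitable when 1·δ/(1−δ) ≥ 7, i.e. δ/(1−δ) ≥ 7.
Equivalently δ ≥ 7/(7+1) = 7/8.

7/8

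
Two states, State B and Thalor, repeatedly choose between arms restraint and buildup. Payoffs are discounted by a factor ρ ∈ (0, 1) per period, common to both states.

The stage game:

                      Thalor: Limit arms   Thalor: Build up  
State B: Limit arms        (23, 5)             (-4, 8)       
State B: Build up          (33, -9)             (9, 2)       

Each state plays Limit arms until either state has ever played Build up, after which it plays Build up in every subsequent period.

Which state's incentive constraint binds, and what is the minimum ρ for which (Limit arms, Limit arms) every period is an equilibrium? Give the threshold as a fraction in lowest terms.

Thalor; ρ ≥ 1/2

For State B: deviation gain 33−23 = 10, per-period punishment loss 23−9 = 14. IC gives ρ ≥ 10/24 = 5/12.
For Thalor: gain 3, loss 3 per period, so ρ ≥ 3/6 = 1/2.
The tighter constraint is Thalor's, so cooperation needs ρ ≥ 1/2.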